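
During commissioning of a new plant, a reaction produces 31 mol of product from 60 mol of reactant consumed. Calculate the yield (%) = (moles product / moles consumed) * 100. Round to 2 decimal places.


Yield = (moles product / moles consumed) * 100%
Yield = (31 / 60) * 100
Yield = 0.5167 * 100
Yield = 51.67%


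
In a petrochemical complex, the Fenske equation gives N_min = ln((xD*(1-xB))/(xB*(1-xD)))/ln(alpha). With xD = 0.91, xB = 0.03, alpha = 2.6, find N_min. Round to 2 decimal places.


N_min = ln((xD*(1-xB))/(xB*(1-xD))) / ln(alpha)
Numerator inside ln: 0.8827 / 0.0027 = 326.925926
ln(326.925926) = 5.789734
ln(alpha) = ln(2.6) = 0.955511
N_min = 5.789734 / 0.955511 = 6.06


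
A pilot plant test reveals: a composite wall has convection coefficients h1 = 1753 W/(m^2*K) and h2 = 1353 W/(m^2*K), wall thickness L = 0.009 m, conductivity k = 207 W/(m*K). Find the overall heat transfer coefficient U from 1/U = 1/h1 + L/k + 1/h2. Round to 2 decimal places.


1/U = 1/h1 + L/k + 1/h2
1/U = 1/1753 + 0.009/207 + 1/1353
1/U = 0.0005704507 + 4.34783e-05 + 0.0007390983
1/U = 0.0013530273
U = 739.08 W/(m^2*K)


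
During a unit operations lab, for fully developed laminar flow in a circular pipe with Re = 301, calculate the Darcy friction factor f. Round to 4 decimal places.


f = 64 / Re
f = 64 / 301
f = 0.2126


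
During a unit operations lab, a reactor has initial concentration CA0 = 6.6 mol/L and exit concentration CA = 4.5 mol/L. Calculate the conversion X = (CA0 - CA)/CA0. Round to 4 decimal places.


X = (CA0 - CA) / CA0
X = (6.6 - 4.5) / 6.6
X = 2.1 / 6.6
X = 0.3182


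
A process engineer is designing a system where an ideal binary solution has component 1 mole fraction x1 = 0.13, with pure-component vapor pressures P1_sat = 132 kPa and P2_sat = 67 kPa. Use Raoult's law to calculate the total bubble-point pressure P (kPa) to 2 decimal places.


P = x1*P1_sat + x2*P2_sat
x2 = 1 - x1 = 1 - 0.13 = 0.87
P = 0.13*132 + 0.87*67
P = 17.16 + 58.29
P = 75.45 kPa


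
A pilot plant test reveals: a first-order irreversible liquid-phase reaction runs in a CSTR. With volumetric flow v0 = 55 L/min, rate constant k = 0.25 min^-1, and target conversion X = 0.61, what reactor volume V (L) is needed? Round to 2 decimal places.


V = v0 * X / (k * (1 - X))
V = 55 * 0.61 / (0.25 * (1 - 0.61))
V = 33.55 / (0.25 * 0.39)
V = 33.55 / 0.0975
V = 344.10 L


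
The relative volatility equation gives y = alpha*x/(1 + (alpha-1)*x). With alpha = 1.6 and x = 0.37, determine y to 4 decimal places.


y = alpha*x / (1 + (alpha-1)*x)
y = 1.6*0.37 / (1 + (1.6-1)*0.37)
y = 0.592 / (1 + 0.222)
y = 0.592 / 1.222
y = 0.4845


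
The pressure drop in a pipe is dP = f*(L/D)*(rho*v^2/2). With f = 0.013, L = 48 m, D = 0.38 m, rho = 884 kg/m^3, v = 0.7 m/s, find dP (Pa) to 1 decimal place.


dP = f * (L/D) * (rho*v^2/2)
dP = 0.013 * (48/0.38) * (884*0.7^2/2)
L/D = 126.31578947
rho*v^2/2 = 884*0.49/2 = 216.58
dP = 0.013 * 126.31578947 * 216.58
dP = 355.6 Pa


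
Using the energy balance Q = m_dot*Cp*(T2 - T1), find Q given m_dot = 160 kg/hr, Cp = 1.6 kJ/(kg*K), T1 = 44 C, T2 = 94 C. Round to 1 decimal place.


Q = m_dot * Cp * (T2 - T1)
Q = 160 * 1.6 * (94 - 44)
Q = 160 * 1.6 * 50
Q = 12800.0 kJ/hr


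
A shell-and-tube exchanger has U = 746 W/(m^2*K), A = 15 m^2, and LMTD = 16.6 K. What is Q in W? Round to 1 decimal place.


Q = U * A * LMTD
Q = 746 * 15 * 16.6
Q = 185754.0 W


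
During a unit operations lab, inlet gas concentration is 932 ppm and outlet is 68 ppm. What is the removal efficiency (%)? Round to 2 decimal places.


Efficiency = (G_in - G_out) / G_in * 100%
Efficiency = (932 - 68) / 932 * 100
Efficiency = 864 / 932 * 100
Efficiency = 92.70%


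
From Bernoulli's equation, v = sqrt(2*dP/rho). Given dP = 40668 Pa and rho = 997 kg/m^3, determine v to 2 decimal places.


v = sqrt(2*dP/rho)
v = sqrt(2*40668/997)
v = sqrt(81.580742)
v = 9.03 m/s


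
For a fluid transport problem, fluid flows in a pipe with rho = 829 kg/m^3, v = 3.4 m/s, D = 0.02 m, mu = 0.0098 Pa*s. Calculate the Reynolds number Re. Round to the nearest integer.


Re = rho * v * D / mu
Re = 829 * 3.4 * 0.02 / 0.0098
Re = 56.372 / 0.0098
Re = 5752


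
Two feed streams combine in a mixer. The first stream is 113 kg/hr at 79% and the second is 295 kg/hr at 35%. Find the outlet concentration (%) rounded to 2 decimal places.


Mass balance on solute: F1*x1 + F2*x2 = F3*x3
F3 = F1 + F2 = 113 + 295 = 408 kg/hr
x3 = (F1*x1 + F2*x2)/F3
x3 = (113*0.79 + 295*0.35) / 408
x3 = 47.19%


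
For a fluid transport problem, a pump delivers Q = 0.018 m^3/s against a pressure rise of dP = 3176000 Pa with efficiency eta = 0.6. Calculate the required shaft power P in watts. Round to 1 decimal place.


P = Q * dP / eta
P = 0.018 * 3176000 / 0.6
P = 57168.0 / 0.6
P = 95280.0 W


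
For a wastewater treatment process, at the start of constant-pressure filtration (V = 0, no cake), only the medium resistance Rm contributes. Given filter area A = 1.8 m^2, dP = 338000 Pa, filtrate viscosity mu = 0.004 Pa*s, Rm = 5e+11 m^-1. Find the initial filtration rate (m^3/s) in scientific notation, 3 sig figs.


rate = A * dP / (mu * Rm)
rate = 1.8 * 338000 / (0.004 * 5e+11)
rate = 608400.0 / 2.000e+09
rate = 3.04e-04 m^3/s


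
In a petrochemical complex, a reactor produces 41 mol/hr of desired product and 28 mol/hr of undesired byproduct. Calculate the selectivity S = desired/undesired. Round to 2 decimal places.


S = desired product rate / undesired product rate
S = 41 / 28
S = 1.46


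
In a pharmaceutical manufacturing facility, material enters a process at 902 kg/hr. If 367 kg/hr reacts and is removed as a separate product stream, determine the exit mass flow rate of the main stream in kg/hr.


Steady-state mass balance on the main outlet: F_out = F_in - F_removed
F_out = 902 - 367
F_out = 535 kg/hr


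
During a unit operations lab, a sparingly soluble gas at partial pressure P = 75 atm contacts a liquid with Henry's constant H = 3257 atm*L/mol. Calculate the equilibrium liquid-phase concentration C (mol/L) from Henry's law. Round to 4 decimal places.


C = P / H
C = 75 / 3257
C = 0.0230 mol/L


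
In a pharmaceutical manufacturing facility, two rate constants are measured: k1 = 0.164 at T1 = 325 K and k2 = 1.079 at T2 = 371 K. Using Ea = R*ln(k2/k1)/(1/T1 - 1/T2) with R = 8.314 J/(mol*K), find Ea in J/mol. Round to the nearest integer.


Ea = R * ln(k2/k1) / (1/T1 - 1/T2)
ln(k2/k1) = ln(1.079/0.164) = 1.8839235
1/T1 - 1/T2 = 1/325 - 1/371 = 0.000381505287
Ea = 8.314 * 1.8839235 / 0.000381505287
Ea = 41056 J/mol


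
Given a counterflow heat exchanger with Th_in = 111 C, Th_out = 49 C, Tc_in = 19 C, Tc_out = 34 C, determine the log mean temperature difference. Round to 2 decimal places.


dT1 = Th_in - Tc_out = 111 - 34 = 77
dT2 = Th_out - Tc_in = 49 - 19 = 30
LMTD = (dT1 - dT2) / ln(dT1/dT2)
LMTD = (77 - 30) / ln(77/30)
LMTD = 49.86 K


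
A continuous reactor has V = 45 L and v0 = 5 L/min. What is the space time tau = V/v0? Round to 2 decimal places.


tau = V / v0
tau = 45 / 5
tau = 9.00 min


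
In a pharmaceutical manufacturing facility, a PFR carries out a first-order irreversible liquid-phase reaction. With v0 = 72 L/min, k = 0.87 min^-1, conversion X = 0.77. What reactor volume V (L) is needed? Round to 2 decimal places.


V = (v0/k) * ln(1/(1-X))
V = (72/0.87) * ln(1/(1-0.77))
V = 82.758621 * ln(4.347826)
V = 82.758621 * 1.469676
V = 121.63 L


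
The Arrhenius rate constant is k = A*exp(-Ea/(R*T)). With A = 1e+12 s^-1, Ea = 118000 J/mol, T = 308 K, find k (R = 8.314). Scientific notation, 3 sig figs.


k = A * exp(-Ea/(R*T))
k = 1e+12 * exp(-118000 / (8.314 * 308))
k = 1e+12 * exp(-46.080934)
k = 9.71e-09


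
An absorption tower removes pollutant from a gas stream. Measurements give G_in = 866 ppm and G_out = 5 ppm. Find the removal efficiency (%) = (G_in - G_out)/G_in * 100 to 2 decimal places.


Efficiency = (G_in - G_out) / G_in * 100%
Efficiency = (866 - 5) / 866 * 100
Efficiency = 861 / 866 * 100
Efficiency = 99.42%


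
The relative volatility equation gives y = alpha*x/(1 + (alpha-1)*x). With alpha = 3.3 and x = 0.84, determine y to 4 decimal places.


y = alpha*x / (1 + (alpha-1)*x)
y = 3.3*0.84 / (1 + (3.3-1)*0.84)
y = 2.772 / (1 + 1.932)
y = 2.772 / 2.932
y = 0.9454


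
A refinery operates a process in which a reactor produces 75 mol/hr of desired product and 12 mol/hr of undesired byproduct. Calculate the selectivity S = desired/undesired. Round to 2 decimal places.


S = desired product rate / undesired product rate
S = 75 / 12
S = 6.25


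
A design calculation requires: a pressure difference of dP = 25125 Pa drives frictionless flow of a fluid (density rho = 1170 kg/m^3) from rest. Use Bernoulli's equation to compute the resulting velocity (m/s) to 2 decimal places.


v = sqrt(2*dP/rho)
v = sqrt(2*25125/1170)
v = sqrt(42.948718)
v = 6.55 m/s


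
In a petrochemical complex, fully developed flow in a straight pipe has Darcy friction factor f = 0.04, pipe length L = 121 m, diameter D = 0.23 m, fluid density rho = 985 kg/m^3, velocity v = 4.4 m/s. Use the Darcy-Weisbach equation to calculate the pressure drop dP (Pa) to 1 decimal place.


dP = f * (L/D) * (rho*v^2/2)
dP = 0.04 * (121/0.23) * (985*4.4^2/2)
L/D = 526.08695652
rho*v^2/2 = 985*19.36/2 = 9534.8
dP = 0.04 * 526.08695652 * 9534.8
dP = 200645.4 Pa


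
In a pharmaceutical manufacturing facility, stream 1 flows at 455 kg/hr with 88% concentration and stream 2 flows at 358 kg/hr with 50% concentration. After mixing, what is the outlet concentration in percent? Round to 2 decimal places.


Mass balance on solute: F1*x1 + F2*x2 = F3*x3
F3 = F1 + F2 = 455 + 358 = 813 kg/hr
x3 = (F1*x1 + F2*x2)/F3
x3 = (455*0.88 + 358*0.5) / 813
x3 = 71.27%


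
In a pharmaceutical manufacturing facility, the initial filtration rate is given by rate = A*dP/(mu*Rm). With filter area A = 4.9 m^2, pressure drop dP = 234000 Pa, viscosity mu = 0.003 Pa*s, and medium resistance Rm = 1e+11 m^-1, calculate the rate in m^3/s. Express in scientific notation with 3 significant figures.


rate = A * dP / (mu * Rm)
rate = 4.9 * 234000 / (0.003 * 1e+11)
rate = 1146600.0 / 3.000e+08
rate = 3.82e-03 m^3/s


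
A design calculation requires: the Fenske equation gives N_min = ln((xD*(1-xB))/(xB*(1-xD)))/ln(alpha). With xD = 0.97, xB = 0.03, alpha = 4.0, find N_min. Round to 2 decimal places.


N_min = ln((xD*(1-xB))/(xB*(1-xD))) / ln(alpha)
Numerator inside ln: 0.9409 / 0.0009 = 1045.444444
ln(1045.444444) = 6.952197
ln(alpha) = ln(4.0) = 1.386294
N_min = 6.952197 / 1.386294 = 5.01


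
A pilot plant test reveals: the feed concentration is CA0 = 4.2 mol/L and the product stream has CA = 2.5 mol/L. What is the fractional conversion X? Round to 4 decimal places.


X = (CA0 - CA) / CA0
X = (4.2 - 2.5) / 4.2
X = 1.7 / 4.2
X = 0.4048


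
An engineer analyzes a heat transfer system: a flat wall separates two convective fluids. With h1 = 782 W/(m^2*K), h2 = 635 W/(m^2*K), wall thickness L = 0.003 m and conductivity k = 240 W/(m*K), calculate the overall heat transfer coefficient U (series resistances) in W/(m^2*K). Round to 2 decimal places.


1/U = 1/h1 + L/k + 1/h2
1/U = 1/782 + 0.003/240 + 1/635
1/U = 0.0012787724 + 1.25e-05 + 0.0015748031
1/U = 0.0028660755
U = 348.91 W/(m^2*K)


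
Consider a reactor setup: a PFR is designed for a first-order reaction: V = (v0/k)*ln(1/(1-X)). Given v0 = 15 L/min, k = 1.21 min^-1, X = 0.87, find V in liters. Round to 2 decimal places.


V = (v0/k) * ln(1/(1-X))
V = (15/1.21) * ln(1/(1-0.87))
V = 12.396694 * ln(7.692308)
V = 12.396694 * 2.040221
V = 25.29 L


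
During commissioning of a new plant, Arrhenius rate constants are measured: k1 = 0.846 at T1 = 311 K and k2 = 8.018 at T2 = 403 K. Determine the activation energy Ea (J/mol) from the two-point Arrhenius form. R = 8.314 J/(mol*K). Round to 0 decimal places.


Ea = R * ln(k2/k1) / (1/T1 - 1/T2)
ln(k2/k1) = ln(8.018/0.846) = 2.2489249
1/T1 - 1/T2 = 1/311 - 1/403 = 0.000734044505
Ea = 8.314 * 2.2489249 / 0.000734044505
Ea = 25472 J/mol


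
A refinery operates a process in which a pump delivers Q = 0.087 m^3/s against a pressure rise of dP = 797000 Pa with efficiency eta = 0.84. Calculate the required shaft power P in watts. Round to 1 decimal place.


P = Q * dP / eta
P = 0.087 * 797000 / 0.84
P = 69339.0 / 0.84
P = 82546.4 W


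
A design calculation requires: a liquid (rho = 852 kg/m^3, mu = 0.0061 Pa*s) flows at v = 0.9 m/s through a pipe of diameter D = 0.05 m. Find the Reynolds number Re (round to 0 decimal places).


Re = rho * v * D / mu
Re = 852 * 0.9 * 0.05 / 0.0061
Re = 38.34 / 0.0061
Re = 6285


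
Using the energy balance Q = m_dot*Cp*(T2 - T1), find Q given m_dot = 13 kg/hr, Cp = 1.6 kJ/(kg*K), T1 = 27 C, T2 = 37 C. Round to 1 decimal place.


Q = m_dot * Cp * (T2 - T1)
Q = 13 * 1.6 * (37 - 27)
Q = 13 * 1.6 * 10
Q = 208.0 kJ/hr


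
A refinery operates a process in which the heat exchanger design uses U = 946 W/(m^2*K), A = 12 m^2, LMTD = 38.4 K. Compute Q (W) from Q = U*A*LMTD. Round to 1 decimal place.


Q = U * A * LMTD
Q = 946 * 12 * 38.4
Q = 435916.8 W


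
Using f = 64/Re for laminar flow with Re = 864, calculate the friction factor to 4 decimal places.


f = 64 / Re
f = 64 / 864
f = 0.0741


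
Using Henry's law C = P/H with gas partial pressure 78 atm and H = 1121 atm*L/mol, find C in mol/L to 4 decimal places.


C = P / H
C = 78 / 1121
C = 0.0696 mol/L


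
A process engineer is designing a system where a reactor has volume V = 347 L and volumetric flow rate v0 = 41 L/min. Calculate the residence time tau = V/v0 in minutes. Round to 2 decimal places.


tau = V / v0
tau = 347 / 41
tau = 8.46 min


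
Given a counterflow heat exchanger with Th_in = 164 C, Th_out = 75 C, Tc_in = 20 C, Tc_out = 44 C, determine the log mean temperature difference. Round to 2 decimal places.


dT1 = Th_in - Tc_out = 164 - 44 = 120
dT2 = Th_out - Tc_in = 75 - 20 = 55
LMTD = (dT1 - dT2) / ln(dT1/dT2)
LMTD = (120 - 55) / ln(120/55)
LMTD = 83.32 K


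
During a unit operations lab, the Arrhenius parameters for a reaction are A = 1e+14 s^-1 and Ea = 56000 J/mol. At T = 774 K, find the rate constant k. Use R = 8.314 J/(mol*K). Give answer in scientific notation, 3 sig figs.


k = A * exp(-Ea/(R*T))
k = 1e+14 * exp(-56000 / (8.314 * 774))
k = 1e+14 * exp(-8.70236)
k = 1.66e+10


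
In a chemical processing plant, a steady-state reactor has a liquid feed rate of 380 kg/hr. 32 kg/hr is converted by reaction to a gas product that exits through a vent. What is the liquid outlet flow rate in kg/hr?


Steady-state mass balance on the main outlet: F_out = F_in - F_removed
F_out = 380 - 32
F_out = 348 kg/hr


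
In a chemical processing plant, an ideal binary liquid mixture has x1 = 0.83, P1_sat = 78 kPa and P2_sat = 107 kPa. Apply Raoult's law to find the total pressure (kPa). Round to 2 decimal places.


P = x1*P1_sat + x2*P2_sat
x2 = 1 - x1 = 1 - 0.83 = 0.17
P = 0.83*78 + 0.17*107
P = 64.74 + 18.19
P = 82.93 kPa


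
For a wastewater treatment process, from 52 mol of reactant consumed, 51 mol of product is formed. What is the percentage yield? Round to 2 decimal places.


Yield = (moles product / moles consumed) * 100%
Yield = (51 / 52) * 100
Yield = 0.9808 * 100
Yield = 98.08%


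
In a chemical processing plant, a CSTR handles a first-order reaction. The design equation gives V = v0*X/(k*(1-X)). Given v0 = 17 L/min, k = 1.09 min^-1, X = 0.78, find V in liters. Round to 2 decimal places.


V = v0 * X / (k * (1 - X))
V = 17 * 0.78 / (1.09 * (1 - 0.78))
V = 13.26 / (1.09 * 0.22)
V = 13.26 / 0.2398
V = 55.30 L


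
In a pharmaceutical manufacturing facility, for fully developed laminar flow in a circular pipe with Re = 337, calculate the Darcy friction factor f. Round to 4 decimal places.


f = 64 / Re
f = 64 / 337
f = 0.1899


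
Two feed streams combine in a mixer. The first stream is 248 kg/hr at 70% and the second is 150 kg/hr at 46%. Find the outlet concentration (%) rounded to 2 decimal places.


Mass balance on solute: F1*x1 + F2*x2 = F3*x3
F3 = F1 + F2 = 248 + 150 = 398 kg/hr
x3 = (F1*x1 + F2*x2)/F3
x3 = (248*0.7 + 150*0.46) / 398
x3 = 60.95%


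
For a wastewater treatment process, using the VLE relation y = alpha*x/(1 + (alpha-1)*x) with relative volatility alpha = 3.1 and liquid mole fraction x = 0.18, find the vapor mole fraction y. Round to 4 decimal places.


y = alpha*x / (1 + (alpha-1)*x)
y = 3.1*0.18 / (1 + (3.1-1)*0.18)
y = 0.558 / (1 + 0.378)
y = 0.558 / 1.378
y = 0.4049


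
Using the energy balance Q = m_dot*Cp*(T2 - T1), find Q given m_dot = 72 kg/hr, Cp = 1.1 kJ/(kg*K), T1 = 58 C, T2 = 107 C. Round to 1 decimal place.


Q = m_dot * Cp * (T2 - T1)
Q = 72 * 1.1 * (107 - 58)
Q = 72 * 1.1 * 49
Q = 3880.8 kJ/hr


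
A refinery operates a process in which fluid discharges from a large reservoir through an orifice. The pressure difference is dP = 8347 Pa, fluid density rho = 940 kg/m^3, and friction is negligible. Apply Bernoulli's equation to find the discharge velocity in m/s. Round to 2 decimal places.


v = sqrt(2*dP/rho)
v = sqrt(2*8347/940)
v = sqrt(17.759574)
v = 4.21 m/s


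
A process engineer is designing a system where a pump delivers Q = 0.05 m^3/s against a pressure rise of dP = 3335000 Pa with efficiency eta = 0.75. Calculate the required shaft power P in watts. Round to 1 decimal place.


P = Q * dP / eta
P = 0.05 * 3335000 / 0.75
P = 166750.0 / 0.75
P = 222333.3 W


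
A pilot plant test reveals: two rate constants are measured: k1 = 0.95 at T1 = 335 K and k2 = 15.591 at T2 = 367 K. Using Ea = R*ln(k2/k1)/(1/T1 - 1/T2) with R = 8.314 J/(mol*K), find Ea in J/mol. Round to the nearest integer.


Ea = R * ln(k2/k1) / (1/T1 - 1/T2)
ln(k2/k1) = ln(15.591/0.95) = 2.7979871
1/T1 - 1/T2 = 1/335 - 1/367 = 0.000260278987
Ea = 8.314 * 2.7979871 / 0.000260278987
Ea = 89375 J/mol


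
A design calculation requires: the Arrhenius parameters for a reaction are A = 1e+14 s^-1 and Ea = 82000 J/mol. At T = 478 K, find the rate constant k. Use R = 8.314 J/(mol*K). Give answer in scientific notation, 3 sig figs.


k = A * exp(-Ea/(R*T))
k = 1e+14 * exp(-82000 / (8.314 * 478))
k = 1e+14 * exp(-20.633644)
k = 1.09e+05


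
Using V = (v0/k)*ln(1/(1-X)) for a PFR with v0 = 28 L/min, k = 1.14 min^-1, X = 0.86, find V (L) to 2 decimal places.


V = (v0/k) * ln(1/(1-X))
V = (28/1.14) * ln(1/(1-0.86))
V = 24.561404 * ln(7.142857)
V = 24.561404 * 1.966113
V = 48.29 L


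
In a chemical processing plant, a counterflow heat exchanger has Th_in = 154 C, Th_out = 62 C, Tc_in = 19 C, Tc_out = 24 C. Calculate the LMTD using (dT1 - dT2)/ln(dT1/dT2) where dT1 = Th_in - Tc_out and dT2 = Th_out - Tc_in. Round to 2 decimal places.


dT1 = Th_in - Tc_out = 154 - 24 = 130
dT2 = Th_out - Tc_in = 62 - 19 = 43
LMTD = (dT1 - dT2) / ln(dT1/dT2)
LMTD = (130 - 43) / ln(130/43)
LMTD = 78.64 K


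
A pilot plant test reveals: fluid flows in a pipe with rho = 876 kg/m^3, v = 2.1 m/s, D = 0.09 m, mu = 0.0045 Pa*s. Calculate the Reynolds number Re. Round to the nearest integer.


Re = rho * v * D / mu
Re = 876 * 2.1 * 0.09 / 0.0045
Re = 165.564 / 0.0045
Re = 36792


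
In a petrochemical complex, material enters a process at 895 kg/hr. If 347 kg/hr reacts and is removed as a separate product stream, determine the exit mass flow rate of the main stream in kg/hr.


Steady-state mass balance on the main outlet: F_out = F_in - F_removed
F_out = 895 - 347
F_out = 548 kg/hr


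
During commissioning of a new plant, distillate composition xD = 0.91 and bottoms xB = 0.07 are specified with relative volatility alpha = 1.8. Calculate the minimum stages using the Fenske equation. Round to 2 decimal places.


N_min = ln((xD*(1-xB))/(xB*(1-xD))) / ln(alpha)
Numerator inside ln: 0.8463 / 0.0063 = 134.333333
ln(134.333333) = 4.900324
ln(alpha) = ln(1.8) = 0.587787
N_min = 4.900324 / 0.587787 = 8.34


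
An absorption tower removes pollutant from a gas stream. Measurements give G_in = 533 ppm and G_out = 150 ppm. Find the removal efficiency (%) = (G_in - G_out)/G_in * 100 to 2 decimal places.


Efficiency = (G_in - G_out) / G_in * 100%
Efficiency = (533 - 150) / 533 * 100
Efficiency = 383 / 533 * 100
Efficiency = 71.86%


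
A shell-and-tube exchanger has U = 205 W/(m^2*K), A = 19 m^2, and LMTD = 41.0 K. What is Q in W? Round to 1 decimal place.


Q = U * A * LMTD
Q = 205 * 19 * 41.0
Q = 159695.0 W


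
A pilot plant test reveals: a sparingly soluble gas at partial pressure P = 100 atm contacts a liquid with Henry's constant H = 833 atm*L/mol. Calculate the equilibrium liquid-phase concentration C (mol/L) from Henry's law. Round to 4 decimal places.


C = P / H
C = 100 / 833
C = 0.1200 mol/L


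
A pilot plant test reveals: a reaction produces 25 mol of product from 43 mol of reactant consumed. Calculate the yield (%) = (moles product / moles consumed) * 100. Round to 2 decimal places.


Yield = (moles product / moles consumed) * 100%
Yield = (25 / 43) * 100
Yield = 0.5814 * 100
Yield = 58.14%


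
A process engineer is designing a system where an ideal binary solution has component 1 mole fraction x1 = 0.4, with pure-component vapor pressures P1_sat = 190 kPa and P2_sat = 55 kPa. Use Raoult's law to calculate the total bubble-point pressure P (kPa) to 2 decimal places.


P = x1*P1_sat + x2*P2_sat
x2 = 1 - x1 = 1 - 0.4 = 0.6
P = 0.4*190 + 0.6*55
P = 76.0 + 33.0
P = 109.00 kPa


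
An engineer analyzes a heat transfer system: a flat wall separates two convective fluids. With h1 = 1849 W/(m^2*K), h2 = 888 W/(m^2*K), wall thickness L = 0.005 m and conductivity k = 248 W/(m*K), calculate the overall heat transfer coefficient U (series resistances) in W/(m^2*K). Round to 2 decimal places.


1/U = 1/h1 + L/k + 1/h2
1/U = 1/1849 + 0.005/248 + 1/888
1/U = 0.0005408329 + 2.01613e-05 + 0.0011261261
1/U = 0.0016871203
U = 592.73 W/(m^2*K)


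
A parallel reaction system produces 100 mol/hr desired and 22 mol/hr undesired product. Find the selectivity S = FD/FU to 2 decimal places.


S = desired product rate / undesired product rate
S = 100 / 22
S = 4.55


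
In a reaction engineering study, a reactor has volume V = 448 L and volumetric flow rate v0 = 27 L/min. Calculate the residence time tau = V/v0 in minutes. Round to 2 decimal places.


tau = V / v0
tau = 448 / 27
tau = 16.59 min


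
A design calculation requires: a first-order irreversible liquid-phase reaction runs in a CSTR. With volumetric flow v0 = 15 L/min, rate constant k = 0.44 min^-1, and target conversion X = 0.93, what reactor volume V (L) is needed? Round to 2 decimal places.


V = v0 * X / (k * (1 - X))
V = 15 * 0.93 / (0.44 * (1 - 0.93))
V = 13.95 / (0.44 * 0.07)
V = 13.95 / 0.0308
V = 452.92 L


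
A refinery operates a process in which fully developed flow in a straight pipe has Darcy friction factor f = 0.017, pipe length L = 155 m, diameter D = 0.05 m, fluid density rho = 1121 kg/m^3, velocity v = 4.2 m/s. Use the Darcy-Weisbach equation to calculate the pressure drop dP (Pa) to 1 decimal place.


dP = f * (L/D) * (rho*v^2/2)
dP = 0.017 * (155/0.05) * (1121*4.2^2/2)
L/D = 3100.0
rho*v^2/2 = 1121*17.64/2 = 9887.22
dP = 0.017 * 3100.0 * 9887.22
dP = 521056.5 Pa


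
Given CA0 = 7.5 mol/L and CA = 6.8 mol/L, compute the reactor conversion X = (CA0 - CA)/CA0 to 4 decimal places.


X = (CA0 - CA) / CA0
X = (7.5 - 6.8) / 7.5
X = 0.7 / 7.5
X = 0.0933


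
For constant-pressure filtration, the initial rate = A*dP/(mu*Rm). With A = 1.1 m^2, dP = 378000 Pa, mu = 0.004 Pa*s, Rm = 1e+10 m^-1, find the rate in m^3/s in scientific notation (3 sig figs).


rate = A * dP / (mu * Rm)
rate = 1.1 * 378000 / (0.004 * 1e+10)
rate = 415800.0 / 4.000e+07
rate = 1.04e-02 m^3/s


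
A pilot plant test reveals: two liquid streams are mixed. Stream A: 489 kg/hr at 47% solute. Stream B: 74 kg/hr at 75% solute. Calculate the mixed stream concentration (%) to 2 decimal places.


Mass balance on solute: F1*x1 + F2*x2 = F3*x3
F3 = F1 + F2 = 489 + 74 = 563 kg/hr
x3 = (F1*x1 + F2*x2)/F3
x3 = (489*0.47 + 74*0.75) / 563
x3 = 50.68%


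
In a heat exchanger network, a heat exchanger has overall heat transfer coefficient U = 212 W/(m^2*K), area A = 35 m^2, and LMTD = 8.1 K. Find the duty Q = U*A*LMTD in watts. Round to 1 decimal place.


Q = U * A * LMTD
Q = 212 * 35 * 8.1
Q = 60102.0 W


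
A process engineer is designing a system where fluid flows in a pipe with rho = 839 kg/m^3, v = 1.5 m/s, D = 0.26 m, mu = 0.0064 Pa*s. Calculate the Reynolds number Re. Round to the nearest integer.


Re = rho * v * D / mu
Re = 839 * 1.5 * 0.26 / 0.0064
Re = 327.21 / 0.0064
Re = 51127


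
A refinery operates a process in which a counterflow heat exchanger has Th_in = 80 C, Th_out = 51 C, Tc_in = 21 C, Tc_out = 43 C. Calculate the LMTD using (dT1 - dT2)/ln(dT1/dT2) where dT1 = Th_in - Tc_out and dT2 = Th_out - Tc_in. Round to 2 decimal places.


dT1 = Th_in - Tc_out = 80 - 43 = 37
dT2 = Th_out - Tc_in = 51 - 21 = 30
LMTD = (dT1 - dT2) / ln(dT1/dT2)
LMTD = (37 - 30) / ln(37/30)
LMTD = 33.38 K


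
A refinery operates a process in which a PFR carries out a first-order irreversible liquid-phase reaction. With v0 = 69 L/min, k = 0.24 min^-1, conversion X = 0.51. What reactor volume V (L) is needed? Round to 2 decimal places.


V = (v0/k) * ln(1/(1-X))
V = (69/0.24) * ln(1/(1-0.51))
V = 287.5 * ln(2.040816)
V = 287.5 * 0.71335
V = 205.09 L


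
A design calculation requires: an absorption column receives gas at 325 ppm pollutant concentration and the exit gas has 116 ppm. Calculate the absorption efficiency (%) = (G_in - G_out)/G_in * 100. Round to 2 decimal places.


Efficiency = (G_in - G_out) / G_in * 100%
Efficiency = (325 - 116) / 325 * 100
Efficiency = 209 / 325 * 100
Efficiency = 64.31%


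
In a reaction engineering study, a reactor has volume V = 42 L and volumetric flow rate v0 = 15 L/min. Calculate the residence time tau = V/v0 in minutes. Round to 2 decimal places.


tau = V / v0
tau = 42 / 15
tau = 2.80 min


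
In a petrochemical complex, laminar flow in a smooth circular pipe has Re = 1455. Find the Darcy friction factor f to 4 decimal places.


f = 64 / Re
f = 64 / 1455
f = 0.0440


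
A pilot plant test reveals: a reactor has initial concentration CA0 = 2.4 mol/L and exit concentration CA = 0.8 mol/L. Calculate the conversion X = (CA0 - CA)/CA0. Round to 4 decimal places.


X = (CA0 - CA) / CA0
X = (2.4 - 0.8) / 2.4
X = 1.6 / 2.4
X = 0.6667


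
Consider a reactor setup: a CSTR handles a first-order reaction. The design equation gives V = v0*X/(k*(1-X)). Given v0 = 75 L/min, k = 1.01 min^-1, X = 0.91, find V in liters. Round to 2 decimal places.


V = v0 * X / (k * (1 - X))
V = 75 * 0.91 / (1.01 * (1 - 0.91))
V = 68.25 / (1.01 * 0.09)
V = 68.25 / 0.0909
V = 750.83 L


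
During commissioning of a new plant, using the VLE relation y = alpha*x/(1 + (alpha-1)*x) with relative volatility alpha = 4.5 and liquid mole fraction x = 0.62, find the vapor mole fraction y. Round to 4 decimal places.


y = alpha*x / (1 + (alpha-1)*x)
y = 4.5*0.62 / (1 + (4.5-1)*0.62)
y = 2.79 / (1 + 2.17)
y = 2.79 / 3.17
y = 0.8801


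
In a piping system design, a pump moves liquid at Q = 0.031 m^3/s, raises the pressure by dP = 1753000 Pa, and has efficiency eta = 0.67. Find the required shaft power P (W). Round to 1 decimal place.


P = Q * dP / eta
P = 0.031 * 1753000 / 0.67
P = 54343.0 / 0.67
P = 81109.0 W


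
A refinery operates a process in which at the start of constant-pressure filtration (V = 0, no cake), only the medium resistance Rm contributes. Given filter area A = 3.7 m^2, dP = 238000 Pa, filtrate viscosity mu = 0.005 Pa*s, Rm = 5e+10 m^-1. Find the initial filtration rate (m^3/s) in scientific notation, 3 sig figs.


rate = A * dP / (mu * Rm)
rate = 3.7 * 238000 / (0.005 * 5e+10)
rate = 880600.0 / 2.500e+08
rate = 3.52e-03 m^3/s


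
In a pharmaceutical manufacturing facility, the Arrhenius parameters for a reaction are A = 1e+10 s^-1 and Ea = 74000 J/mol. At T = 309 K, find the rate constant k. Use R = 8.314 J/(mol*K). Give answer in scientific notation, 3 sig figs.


k = A * exp(-Ea/(R*T))
k = 1e+10 * exp(-74000 / (8.314 * 309))
k = 1e+10 * exp(-28.804691)
k = 3.09e-03


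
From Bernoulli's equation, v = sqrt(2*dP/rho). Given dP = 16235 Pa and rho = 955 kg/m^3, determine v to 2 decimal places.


v = sqrt(2*dP/rho)
v = sqrt(2*16235/955)
v = sqrt(34.0)
v = 5.83 m/s


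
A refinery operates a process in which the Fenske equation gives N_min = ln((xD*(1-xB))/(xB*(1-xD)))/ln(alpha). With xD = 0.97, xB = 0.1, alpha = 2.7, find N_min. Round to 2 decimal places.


N_min = ln((xD*(1-xB))/(xB*(1-xD))) / ln(alpha)
Numerator inside ln: 0.873 / 0.003 = 291.0
ln(291.0) = 5.673323
ln(alpha) = ln(2.7) = 0.993252
N_min = 5.673323 / 0.993252 = 5.71


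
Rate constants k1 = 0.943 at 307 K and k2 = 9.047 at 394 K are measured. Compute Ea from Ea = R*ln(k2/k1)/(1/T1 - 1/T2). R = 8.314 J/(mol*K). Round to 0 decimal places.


Ea = R * ln(k2/k1) / (1/T1 - 1/T2)
ln(k2/k1) = ln(9.047/0.943) = 2.2611222
1/T1 - 1/T2 = 1/307 - 1/394 = 0.000719257924
Ea = 8.314 * 2.2611222 / 0.000719257924
Ea = 26137 J/mol


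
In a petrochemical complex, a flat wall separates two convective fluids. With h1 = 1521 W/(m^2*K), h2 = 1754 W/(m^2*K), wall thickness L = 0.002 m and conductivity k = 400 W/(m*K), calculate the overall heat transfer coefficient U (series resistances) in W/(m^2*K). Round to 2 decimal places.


1/U = 1/h1 + L/k + 1/h2
1/U = 1/1521 + 0.002/400 + 1/1754
1/U = 0.0006574622 + 5e-06 + 0.0005701254
1/U = 0.0012325876
U = 811.30 W/(m^2*K)


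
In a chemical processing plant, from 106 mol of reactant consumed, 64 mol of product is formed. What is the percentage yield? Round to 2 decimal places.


Yield = (moles product / moles consumed) * 100%
Yield = (64 / 106) * 100
Yield = 0.6038 * 100
Yield = 60.38%


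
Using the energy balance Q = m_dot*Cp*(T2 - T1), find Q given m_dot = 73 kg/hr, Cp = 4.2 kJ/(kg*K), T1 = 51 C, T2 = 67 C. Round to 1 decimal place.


Q = m_dot * Cp * (T2 - T1)
Q = 73 * 4.2 * (67 - 51)
Q = 73 * 4.2 * 16
Q = 4905.6 kJ/hr


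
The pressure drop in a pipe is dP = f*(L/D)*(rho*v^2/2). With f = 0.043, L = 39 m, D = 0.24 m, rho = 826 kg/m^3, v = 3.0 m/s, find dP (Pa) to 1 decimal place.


dP = f * (L/D) * (rho*v^2/2)
dP = 0.043 * (39/0.24) * (826*3.0^2/2)
L/D = 162.5
rho*v^2/2 = 826*9.0/2 = 3717.0
dP = 0.043 * 162.5 * 3717.0
dP = 25972.5 Pa


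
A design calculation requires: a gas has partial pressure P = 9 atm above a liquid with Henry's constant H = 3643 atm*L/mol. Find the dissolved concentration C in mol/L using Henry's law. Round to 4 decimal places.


C = P / H
C = 9 / 3643
C = 0.0025 mol/L


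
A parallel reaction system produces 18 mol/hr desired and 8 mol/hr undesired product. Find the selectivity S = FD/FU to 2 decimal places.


S = desired product rate / undesired product rate
S = 18 / 8
S = 2.25


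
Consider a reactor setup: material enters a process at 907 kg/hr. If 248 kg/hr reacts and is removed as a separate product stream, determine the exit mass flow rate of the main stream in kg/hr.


Steady-state mass balance on the main outlet: F_out = F_in - F_removed
F_out = 907 - 248
F_out = 659 kg/hr


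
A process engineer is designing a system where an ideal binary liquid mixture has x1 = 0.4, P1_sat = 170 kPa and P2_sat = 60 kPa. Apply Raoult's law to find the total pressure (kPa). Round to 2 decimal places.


P = x1*P1_sat + x2*P2_sat
x2 = 1 - x1 = 1 - 0.4 = 0.6
P = 0.4*170 + 0.6*60
P = 68.0 + 36.0
P = 104.00 kPa


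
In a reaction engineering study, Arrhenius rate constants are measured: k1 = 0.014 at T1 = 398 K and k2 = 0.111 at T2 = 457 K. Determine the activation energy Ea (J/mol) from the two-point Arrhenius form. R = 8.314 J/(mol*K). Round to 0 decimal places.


Ea = R * ln(k2/k1) / (1/T1 - 1/T2)
ln(k2/k1) = ln(0.111/0.014) = 2.0704729
1/T1 - 1/T2 = 1/398 - 1/457 = 0.000324379007
Ea = 8.314 * 2.0704729 / 0.000324379007
Ea = 53067 J/mol


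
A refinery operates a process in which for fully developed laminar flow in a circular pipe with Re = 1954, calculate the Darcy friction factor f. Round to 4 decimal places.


f = 64 / Re
f = 64 / 1954
f = 0.0328


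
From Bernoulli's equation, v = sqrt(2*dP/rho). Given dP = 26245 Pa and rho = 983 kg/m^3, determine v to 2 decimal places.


v = sqrt(2*dP/rho)
v = sqrt(2*26245/983)
v = sqrt(53.397762)
v = 7.31 m/s


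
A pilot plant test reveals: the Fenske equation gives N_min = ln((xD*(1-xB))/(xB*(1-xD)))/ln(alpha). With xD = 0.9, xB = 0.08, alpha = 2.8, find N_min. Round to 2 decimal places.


N_min = ln((xD*(1-xB))/(xB*(1-xD))) / ln(alpha)
Numerator inside ln: 0.828 / 0.008 = 103.5
ln(103.5) = 4.639572
ln(alpha) = ln(2.8) = 1.029619
N_min = 4.639572 / 1.029619 = 4.51


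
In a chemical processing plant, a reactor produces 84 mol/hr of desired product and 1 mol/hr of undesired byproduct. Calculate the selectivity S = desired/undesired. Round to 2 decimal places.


S = desired product rate / undesired product rate
S = 84 / 1
S = 84.00


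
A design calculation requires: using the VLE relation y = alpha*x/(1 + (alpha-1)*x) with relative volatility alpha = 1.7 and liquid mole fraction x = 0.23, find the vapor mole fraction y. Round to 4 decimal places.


y = alpha*x / (1 + (alpha-1)*x)
y = 1.7*0.23 / (1 + (1.7-1)*0.23)
y = 0.391 / (1 + 0.161)
y = 0.391 / 1.161
y = 0.3368


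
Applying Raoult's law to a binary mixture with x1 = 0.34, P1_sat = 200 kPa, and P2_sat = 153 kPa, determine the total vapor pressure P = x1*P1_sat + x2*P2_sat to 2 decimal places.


P = x1*P1_sat + x2*P2_sat
x2 = 1 - x1 = 1 - 0.34 = 0.66
P = 0.34*200 + 0.66*153
P = 68.0 + 100.98
P = 168.98 kPa


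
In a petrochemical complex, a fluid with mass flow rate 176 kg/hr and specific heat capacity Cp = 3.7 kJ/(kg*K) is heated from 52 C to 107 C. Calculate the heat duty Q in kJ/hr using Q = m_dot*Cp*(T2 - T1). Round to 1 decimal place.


Q = m_dot * Cp * (T2 - T1)
Q = 176 * 3.7 * (107 - 52)
Q = 176 * 3.7 * 55
Q = 35816.0 kJ/hr


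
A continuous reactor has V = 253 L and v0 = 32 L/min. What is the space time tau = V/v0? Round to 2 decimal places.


tau = V / v0
tau = 253 / 32
tau = 7.91 min


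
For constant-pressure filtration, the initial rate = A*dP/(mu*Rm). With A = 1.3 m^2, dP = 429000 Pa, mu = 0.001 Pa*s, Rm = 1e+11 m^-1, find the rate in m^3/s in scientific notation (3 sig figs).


rate = A * dP / (mu * Rm)
rate = 1.3 * 429000 / (0.001 * 1e+11)
rate = 557700.0 / 1.000e+08
rate = 5.58e-03 m^3/s


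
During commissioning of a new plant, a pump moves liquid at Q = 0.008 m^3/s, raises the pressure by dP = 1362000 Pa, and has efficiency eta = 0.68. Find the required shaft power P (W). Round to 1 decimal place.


P = Q * dP / eta
P = 0.008 * 1362000 / 0.68
P = 10896.0 / 0.68
P = 16023.5 W


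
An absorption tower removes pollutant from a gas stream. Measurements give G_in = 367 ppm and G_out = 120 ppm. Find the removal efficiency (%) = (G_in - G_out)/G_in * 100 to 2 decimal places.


Efficiency = (G_in - G_out) / G_in * 100%
Efficiency = (367 - 120) / 367 * 100
Efficiency = 247 / 367 * 100
Efficiency = 67.30%


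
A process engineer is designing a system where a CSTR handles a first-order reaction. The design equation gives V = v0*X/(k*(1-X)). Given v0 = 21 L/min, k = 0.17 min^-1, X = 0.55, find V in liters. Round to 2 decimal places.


V = v0 * X / (k * (1 - X))
V = 21 * 0.55 / (0.17 * (1 - 0.55))
V = 11.55 / (0.17 * 0.45)
V = 11.55 / 0.0765
V = 150.98 L


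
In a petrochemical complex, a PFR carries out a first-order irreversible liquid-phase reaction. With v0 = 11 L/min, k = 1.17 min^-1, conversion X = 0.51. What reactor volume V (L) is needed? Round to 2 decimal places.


V = (v0/k) * ln(1/(1-X))
V = (11/1.17) * ln(1/(1-0.51))
V = 9.401709 * ln(2.040816)
V = 9.401709 * 0.71335
V = 6.71 L


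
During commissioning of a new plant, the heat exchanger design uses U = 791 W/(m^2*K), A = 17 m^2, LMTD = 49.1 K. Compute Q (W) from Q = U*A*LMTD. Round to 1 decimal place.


Q = U * A * LMTD
Q = 791 * 17 * 49.1
Q = 660247.7 W


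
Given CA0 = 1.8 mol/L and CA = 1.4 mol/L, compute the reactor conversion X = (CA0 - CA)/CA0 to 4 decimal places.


X = (CA0 - CA) / CA0
X = (1.8 - 1.4) / 1.8
X = 0.4 / 1.8
X = 0.2222


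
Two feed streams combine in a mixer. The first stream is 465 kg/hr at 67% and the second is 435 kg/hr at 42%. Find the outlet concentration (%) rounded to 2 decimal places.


Mass balance on solute: F1*x1 + F2*x2 = F3*x3
F3 = F1 + F2 = 465 + 435 = 900 kg/hr
x3 = (F1*x1 + F2*x2)/F3
x3 = (465*0.67 + 435*0.42) / 900
x3 = 54.92%


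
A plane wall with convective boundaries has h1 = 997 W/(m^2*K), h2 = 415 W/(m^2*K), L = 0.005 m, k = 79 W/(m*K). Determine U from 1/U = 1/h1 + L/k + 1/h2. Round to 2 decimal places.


1/U = 1/h1 + L/k + 1/h2
1/U = 1/997 + 0.005/79 + 1/415
1/U = 0.001003009 + 6.32911e-05 + 0.0024096386
1/U = 0.0034759387
U = 287.69 W/(m^2*K)


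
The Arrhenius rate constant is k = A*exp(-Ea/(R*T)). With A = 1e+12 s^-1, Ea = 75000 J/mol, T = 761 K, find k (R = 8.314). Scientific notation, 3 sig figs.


k = A * exp(-Ea/(R*T))
k = 1e+12 * exp(-75000 / (8.314 * 761))
k = 1e+12 * exp(-11.854045)
k = 7.11e+06


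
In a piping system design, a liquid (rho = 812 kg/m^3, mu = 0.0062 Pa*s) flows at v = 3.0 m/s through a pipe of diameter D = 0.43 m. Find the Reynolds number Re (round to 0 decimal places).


Re = rho * v * D / mu
Re = 812 * 3.0 * 0.43 / 0.0062
Re = 1047.48 / 0.0062
Re = 168948


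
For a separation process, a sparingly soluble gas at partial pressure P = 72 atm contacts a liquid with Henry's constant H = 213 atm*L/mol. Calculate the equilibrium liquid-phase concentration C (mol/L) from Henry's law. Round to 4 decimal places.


C = P / H
C = 72 / 213
C = 0.3380 mol/L


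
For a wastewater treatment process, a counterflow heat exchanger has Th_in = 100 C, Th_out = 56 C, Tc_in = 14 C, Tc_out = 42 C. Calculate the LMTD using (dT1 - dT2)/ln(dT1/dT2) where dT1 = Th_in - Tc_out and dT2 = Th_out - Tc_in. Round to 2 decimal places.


dT1 = Th_in - Tc_out = 100 - 42 = 58
dT2 = Th_out - Tc_in = 56 - 14 = 42
LMTD = (dT1 - dT2) / ln(dT1/dT2)
LMTD = (58 - 42) / ln(58/42)
LMTD = 49.57 K


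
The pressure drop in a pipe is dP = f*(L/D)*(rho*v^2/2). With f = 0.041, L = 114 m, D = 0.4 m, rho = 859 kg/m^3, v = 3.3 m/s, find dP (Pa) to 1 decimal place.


dP = f * (L/D) * (rho*v^2/2)
dP = 0.041 * (114/0.4) * (859*3.3^2/2)
L/D = 285.0
rho*v^2/2 = 859*10.89/2 = 4677.255
dP = 0.041 * 285.0 * 4677.255
dP = 54653.7 Pa


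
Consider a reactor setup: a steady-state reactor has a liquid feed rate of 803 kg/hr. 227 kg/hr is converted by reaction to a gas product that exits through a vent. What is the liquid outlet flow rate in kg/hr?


Steady-state mass balance on the main outlet: F_out = F_in - F_removed
F_out = 803 - 227
F_out = 576 kg/hr


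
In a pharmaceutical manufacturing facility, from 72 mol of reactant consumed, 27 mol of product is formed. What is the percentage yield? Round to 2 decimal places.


Yield = (moles product / moles consumed) * 100%
Yield = (27 / 72) * 100
Yield = 0.375 * 100
Yield = 37.50%


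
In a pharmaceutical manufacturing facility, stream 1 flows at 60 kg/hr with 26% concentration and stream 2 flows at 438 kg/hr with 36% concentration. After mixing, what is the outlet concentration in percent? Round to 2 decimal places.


Mass balance on solute: F1*x1 + F2*x2 = F3*x3
F3 = F1 + F2 = 60 + 438 = 498 kg/hr
x3 = (F1*x1 + F2*x2)/F3
x3 = (60*0.26 + 438*0.36) / 498
x3 = 34.80%


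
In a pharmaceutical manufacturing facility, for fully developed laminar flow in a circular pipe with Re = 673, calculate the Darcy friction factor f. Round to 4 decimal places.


f = 64 / Re
f = 64 / 673
f = 0.0951
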